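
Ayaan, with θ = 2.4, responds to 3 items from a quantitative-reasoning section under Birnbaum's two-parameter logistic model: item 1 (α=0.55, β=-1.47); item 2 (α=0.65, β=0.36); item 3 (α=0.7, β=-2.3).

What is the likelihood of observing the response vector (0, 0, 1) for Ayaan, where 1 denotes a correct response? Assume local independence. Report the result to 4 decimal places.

P(θ) = 1 / (1 + exp(−α(θ − β)))
P_1 = 1/(1+e^{-2.1285}) = 0.8936
P_2 = 1/(1+e^{-1.3260}) = 0.7902
P_3 = 1/(1+e^{-3.2900}) = 0.9641
L = (1−P_1) × (1−P_2) × P_3 = 0.1064 × 0.2098 × 0.9641 = 0.02151

0.0215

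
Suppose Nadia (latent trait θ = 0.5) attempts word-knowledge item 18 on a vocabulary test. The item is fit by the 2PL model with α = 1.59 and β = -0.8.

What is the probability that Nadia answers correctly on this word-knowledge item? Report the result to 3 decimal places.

P(θ) = 1 / (1 + exp(−α(θ − β)))
Exponent: 1.59 × (0.5 − (-0.8)) = 2.0670
1/(1 + e^{-2.0670}) = 0.8877

0.888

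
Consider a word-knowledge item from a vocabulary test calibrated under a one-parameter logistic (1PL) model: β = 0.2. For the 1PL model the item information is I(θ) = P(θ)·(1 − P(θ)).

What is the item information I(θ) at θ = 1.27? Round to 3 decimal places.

P = 1/(1+e^{-1.0700}) = 0.7446
P(1−P) = 0.7446 × 0.2554 = 0.1902
I = P(1−P) = 0.19017

0.190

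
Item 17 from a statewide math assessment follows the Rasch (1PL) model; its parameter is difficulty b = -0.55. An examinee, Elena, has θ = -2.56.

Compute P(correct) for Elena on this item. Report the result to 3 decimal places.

P(θ) = 1 / (1 + exp(−(θ − b)))
Exponent: (-2.56 − (-0.55)) = -2.0100
1/(1 + e^{2.0100}) = 0.1182
P = 0.1182

0.118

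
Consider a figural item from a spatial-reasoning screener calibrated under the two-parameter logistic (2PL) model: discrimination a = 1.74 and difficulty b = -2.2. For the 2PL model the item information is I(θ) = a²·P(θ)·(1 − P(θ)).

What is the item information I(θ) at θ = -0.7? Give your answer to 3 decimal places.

P = 1/(1+e^{-2.6100}) = 0.9315
P(1−P) = 0.9315 × 0.0685 = 0.0638
I = a² × P(1−P) = 1.74² × 0.0638 = 0.19318

0.193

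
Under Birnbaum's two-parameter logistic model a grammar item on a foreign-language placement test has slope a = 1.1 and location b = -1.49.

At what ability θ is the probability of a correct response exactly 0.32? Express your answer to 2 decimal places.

P(θ) = 1 / (1 + exp(−a(θ − b)))
logit = ln(0.3200/0.6800) = -0.7538
θ = b + logit/(a) = -1.49 + (-0.7538)/1.1000 = -2.1752

-2.18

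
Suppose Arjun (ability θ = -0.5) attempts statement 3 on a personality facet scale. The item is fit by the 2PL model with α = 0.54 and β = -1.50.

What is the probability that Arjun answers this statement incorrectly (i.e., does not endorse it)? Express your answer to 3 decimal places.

0.368

P(θ) = 1 / (1 + exp(−α(θ − β)))
Exponent: 0.54 × (-0.5 − (-1.50)) = 0.5400
1/(1 + e^{-0.5400}) = 0.6318
P(incorrect) = 1 − 0.6318 = 0.3682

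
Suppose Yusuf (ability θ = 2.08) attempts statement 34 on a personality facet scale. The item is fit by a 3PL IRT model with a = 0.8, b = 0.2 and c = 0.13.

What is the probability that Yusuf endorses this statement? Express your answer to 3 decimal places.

0.842

P(θ) = c + (1 − c) · 1 / (1 + exp(−a(θ − b)))
Exponent: 0.8 × (2.08 − 0.2) = 1.5040
1/(1 + e^{-1.5040}) = 0.8182
P = 0.13 + 0.87 × 0.8182 = 0.8418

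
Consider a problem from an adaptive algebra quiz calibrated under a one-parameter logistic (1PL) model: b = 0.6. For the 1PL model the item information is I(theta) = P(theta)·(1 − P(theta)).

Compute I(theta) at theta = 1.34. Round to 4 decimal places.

P = 1/(1+e^{-0.7400}) = 0.6770
P(1−P) = 0.6770 × 0.3230 = 0.2187
I = P(1−P) = 0.21867

0.2187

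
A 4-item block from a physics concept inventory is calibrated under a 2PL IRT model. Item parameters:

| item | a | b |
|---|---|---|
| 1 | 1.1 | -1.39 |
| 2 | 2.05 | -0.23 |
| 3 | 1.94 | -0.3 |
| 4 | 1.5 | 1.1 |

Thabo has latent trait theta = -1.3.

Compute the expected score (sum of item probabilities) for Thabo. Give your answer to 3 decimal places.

0.777

P(theta) = 1 / (1 + exp(−a(theta − b)))
P_1 = 1/(1+e^{-0.0990}) = 0.5247
P_2 = 1/(1+e^{2.1935}) = 0.1003
P_3 = 1/(1+e^{1.9400}) = 0.1256
P_4 = 1/(1+e^{3.6000}) = 0.0266
E[score] = 0.5247 + 0.1003 + 0.1256 + 0.0266 = 0.7773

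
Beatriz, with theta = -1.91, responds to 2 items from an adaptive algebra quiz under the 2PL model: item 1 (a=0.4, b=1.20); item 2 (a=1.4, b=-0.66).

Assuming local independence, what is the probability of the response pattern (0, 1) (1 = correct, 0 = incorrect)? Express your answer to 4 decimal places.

0.1149

P(theta) = 1 / (1 + exp(−a(theta − b)))
P_1 = 1/(1+e^{1.2440}) = 0.2237
P_2 = 1/(1+e^{1.7500}) = 0.1480
L = (1−P_1) × P_2 = 0.7763 × 0.1480 = 0.11492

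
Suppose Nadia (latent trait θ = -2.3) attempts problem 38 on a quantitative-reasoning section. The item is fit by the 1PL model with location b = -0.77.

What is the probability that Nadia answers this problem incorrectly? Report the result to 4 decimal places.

0.8220

P(θ) = 1 / (1 + exp(−(θ − b)))
Exponent: (-2.3 − (-0.77)) = -1.5300
1/(1 + e^{1.5300}) = 0.1780
P = 0.1780
P(incorrect) = 1 − 0.1780 = 0.8220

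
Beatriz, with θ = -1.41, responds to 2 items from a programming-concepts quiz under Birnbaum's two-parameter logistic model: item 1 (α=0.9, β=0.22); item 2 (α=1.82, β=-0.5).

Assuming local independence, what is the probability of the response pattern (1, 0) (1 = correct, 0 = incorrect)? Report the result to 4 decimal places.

0.1574

P(θ) = 1 / (1 + exp(−α(θ − β)))
P_1 = 1/(1+e^{1.4670}) = 0.1874
P_2 = 1/(1+e^{1.6562}) = 0.1603
L = P_1 × (1−P_2) = 0.1874 × 0.8397 = 0.15736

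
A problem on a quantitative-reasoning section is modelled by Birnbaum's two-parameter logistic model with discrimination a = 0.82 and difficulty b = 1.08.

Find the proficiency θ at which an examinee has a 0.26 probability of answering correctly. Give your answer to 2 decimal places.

P(θ) = 1 / (1 + exp(−a(θ − b)))
logit = ln(0.2600/0.7400) = -1.0460
θ = b + logit/(a) = 1.08 + (-1.0460)/0.8200 = -0.1956

-0.20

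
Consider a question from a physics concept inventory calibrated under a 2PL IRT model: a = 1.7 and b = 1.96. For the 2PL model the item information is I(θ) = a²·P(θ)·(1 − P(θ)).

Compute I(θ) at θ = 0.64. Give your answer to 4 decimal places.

0.2505

P = 1/(1+e^{2.2440}) = 0.0959
P(1−P) = 0.0959 × 0.9041 = 0.0867
I = a² × P(1−P) = 1.7² × 0.0867 = 0.25050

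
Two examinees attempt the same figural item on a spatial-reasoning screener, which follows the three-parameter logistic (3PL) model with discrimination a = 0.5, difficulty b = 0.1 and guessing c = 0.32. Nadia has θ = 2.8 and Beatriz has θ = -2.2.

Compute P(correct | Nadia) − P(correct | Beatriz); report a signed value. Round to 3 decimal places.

0.376

P(θ) = c + (1 − c) · 1 / (1 + exp(−a(θ − b)))
P(Nadia) = 0.8600  [exponent 1.3500]
P(Beatriz) = 0.4835  [exponent -1.1500]
Difference = 0.8600 − 0.4835 = 0.3765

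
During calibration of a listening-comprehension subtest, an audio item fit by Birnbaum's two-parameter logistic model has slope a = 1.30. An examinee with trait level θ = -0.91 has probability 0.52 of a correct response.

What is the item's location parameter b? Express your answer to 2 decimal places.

P(θ) = 1 / (1 + exp(−a(θ − b)))
logit(0.52) = ln(0.52/0.48) = 0.0800
b = θ − logit/(a) = -0.91 − 0.0800/1.3000 = -0.9716

-0.97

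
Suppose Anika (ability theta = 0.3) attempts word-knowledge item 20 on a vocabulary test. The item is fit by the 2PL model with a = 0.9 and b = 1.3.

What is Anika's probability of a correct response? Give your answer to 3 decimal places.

P(theta) = 1 / (1 + exp(−a(theta − b)))
Exponent: 0.9 × (0.3 − 1.3) = -0.9000
1/(1 + e^{0.9000}) = 0.2891

0.289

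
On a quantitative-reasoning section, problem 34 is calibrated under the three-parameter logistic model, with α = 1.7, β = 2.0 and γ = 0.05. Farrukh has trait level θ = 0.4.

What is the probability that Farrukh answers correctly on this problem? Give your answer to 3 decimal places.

P(θ) = γ + (1 − γ) · 1 / (1 + exp(−α(θ − β)))
Exponent: 1.7 × (0.4 − 2.0) = -2.7200
1/(1 + e^{2.7200}) = 0.0618
P = 0.05 + 0.95 × 0.0618 = 0.1087

0.109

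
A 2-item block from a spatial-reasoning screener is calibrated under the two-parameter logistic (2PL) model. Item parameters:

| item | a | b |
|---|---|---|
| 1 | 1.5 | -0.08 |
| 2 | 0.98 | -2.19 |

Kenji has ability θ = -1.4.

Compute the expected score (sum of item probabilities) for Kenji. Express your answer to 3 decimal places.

0.806

P(θ) = 1 / (1 + exp(−a(θ − b)))
P_1 = 1/(1+e^{1.9800}) = 0.1213
P_2 = 1/(1+e^{-0.7742}) = 0.6844
E[score] = 0.1213 + 0.6844 = 0.8057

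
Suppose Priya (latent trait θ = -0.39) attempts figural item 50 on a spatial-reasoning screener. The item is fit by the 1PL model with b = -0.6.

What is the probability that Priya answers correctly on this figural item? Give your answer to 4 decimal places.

P(θ) = 1 / (1 + exp(−(θ − b)))
Exponent: (-0.39 − (-0.6)) = 0.2100
1/(1 + e^{-0.2100}) = 0.5523
P = 0.5523

0.5523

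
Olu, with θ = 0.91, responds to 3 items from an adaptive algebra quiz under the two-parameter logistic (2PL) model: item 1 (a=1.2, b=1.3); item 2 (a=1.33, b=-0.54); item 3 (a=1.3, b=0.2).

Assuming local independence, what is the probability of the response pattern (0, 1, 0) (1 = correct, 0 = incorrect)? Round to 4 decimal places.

P(θ) = 1 / (1 + exp(−a(θ − b)))
P_1 = 1/(1+e^{0.4680}) = 0.3851
P_2 = 1/(1+e^{-1.9285}) = 0.8731
P_3 = 1/(1+e^{-0.9230}) = 0.7157
L = (1−P_1) × P_2 × (1−P_3) = 0.6149 × 0.8731 × 0.2843 = 0.15266

0.1527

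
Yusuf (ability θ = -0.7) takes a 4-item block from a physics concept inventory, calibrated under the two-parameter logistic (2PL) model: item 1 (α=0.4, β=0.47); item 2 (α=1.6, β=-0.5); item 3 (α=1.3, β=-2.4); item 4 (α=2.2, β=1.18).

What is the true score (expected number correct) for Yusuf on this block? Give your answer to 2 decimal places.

1.72

P(θ) = 1 / (1 + exp(−α(θ − β)))
P_1 = 1/(1+e^{0.4680}) = 0.3851
P_2 = 1/(1+e^{0.3200}) = 0.4207
P_3 = 1/(1+e^{-2.2100}) = 0.9011
P_4 = 1/(1+e^{4.1360}) = 0.0157
E[score] = 0.3851 + 0.4207 + 0.9011 + 0.0157 = 1.7226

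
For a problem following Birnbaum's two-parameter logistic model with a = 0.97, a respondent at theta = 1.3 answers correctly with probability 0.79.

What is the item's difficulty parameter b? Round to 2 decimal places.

P(theta) = 1 / (1 + exp(−a(theta − b)))
logit(0.79) = ln(0.79/0.21) = 1.3249
b = theta − logit/(a) = 1.3 − 1.3249/0.9700 = -0.0659

-0.07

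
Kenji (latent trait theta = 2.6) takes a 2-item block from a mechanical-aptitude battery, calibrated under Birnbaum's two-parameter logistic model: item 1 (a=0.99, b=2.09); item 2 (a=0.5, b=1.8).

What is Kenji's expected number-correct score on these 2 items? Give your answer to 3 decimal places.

1.222

P(theta) = 1 / (1 + exp(−a(theta − b)))
P_1 = 1/(1+e^{-0.5049}) = 0.6236
P_2 = 1/(1+e^{-0.4000}) = 0.5987
E[score] = 0.6236 + 0.5987 = 1.2223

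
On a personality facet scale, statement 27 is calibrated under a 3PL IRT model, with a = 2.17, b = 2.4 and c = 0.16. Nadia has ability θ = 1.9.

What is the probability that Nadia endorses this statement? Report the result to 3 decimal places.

0.372

P(θ) = c + (1 − c) · 1 / (1 + exp(−a(θ − b)))
Exponent: 2.17 × (1.9 − 2.4) = -1.0850
1/(1 + e^{1.0850}) = 0.2526
P = 0.16 + 0.84 × 0.2526 = 0.3722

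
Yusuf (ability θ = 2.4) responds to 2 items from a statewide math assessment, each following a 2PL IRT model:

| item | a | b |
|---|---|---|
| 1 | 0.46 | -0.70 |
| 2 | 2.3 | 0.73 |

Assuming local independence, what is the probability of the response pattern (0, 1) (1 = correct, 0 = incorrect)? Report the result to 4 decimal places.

P(θ) = 1 / (1 + exp(−a(θ − b)))
P_1 = 1/(1+e^{-1.4260}) = 0.8063
P_2 = 1/(1+e^{-3.8410}) = 0.9790
L = (1−P_1) × P_2 = 0.1937 × 0.9790 = 0.18965

0.1897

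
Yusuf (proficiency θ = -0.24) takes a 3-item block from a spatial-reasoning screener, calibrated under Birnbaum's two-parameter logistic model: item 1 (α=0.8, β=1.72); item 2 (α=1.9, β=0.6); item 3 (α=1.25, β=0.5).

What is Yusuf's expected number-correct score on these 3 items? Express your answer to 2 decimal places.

P(θ) = 1 / (1 + exp(−α(θ − β)))
P_1 = 1/(1+e^{1.5680}) = 0.1725
P_2 = 1/(1+e^{1.5960}) = 0.1685
P_3 = 1/(1+e^{0.9250}) = 0.2839
E[score] = 0.1725 + 0.1685 + 0.2839 = 0.6250

0.62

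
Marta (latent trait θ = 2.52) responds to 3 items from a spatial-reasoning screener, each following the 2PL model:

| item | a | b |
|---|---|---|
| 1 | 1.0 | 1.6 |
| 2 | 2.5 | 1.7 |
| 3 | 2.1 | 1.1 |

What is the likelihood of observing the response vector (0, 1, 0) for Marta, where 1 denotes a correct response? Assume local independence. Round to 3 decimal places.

P(θ) = 1 / (1 + exp(−a(θ − b)))
P_1 = 1/(1+e^{-0.9200}) = 0.7150
P_2 = 1/(1+e^{-2.0500}) = 0.8859
P_3 = 1/(1+e^{-2.9820}) = 0.9518
L = (1−P_1) × P_2 × (1−P_3) = 0.2850 × 0.8859 × 0.0482 = 0.01218

0.012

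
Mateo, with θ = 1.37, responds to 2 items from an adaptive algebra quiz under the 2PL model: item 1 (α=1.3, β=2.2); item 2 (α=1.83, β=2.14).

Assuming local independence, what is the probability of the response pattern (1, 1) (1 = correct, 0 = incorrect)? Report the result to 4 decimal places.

0.0498

P(θ) = 1 / (1 + exp(−α(θ − β)))
P_1 = 1/(1+e^{1.0790}) = 0.2537
P_2 = 1/(1+e^{1.4091}) = 0.1964
L = P_1 × P_2 = 0.2537 × 0.1964 = 0.04982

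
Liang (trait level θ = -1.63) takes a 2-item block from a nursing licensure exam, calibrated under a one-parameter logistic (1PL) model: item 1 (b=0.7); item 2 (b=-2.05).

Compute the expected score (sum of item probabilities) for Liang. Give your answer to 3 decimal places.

0.692

P(θ) = 1 / (1 + exp(−(θ − b)))
P_1 = 1/(1+e^{2.3300}) = 0.0887
P_2 = 1/(1+e^{-0.4200}) = 0.6035
E[score] = 0.0887 + 0.6035 = 0.6922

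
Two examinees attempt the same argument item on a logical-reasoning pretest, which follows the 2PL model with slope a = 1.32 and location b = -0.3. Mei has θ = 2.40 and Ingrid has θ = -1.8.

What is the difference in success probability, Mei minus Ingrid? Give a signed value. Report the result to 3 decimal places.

0.851

P(θ) = 1 / (1 + exp(−a(θ − b)))
P(Mei) = 0.9725  [exponent 3.5640]
P(Ingrid) = 0.1213  [exponent -1.9800]
Difference = 0.9725 − 0.1213 = 0.8511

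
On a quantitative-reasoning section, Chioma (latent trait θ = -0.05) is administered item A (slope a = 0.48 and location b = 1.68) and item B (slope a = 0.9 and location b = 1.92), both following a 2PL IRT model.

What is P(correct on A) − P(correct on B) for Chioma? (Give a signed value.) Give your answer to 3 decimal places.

P(θ) = 1 / (1 + exp(−a(θ − b)))
P_A = 0.3036
P_B = 0.1452
P_A − P_B = 0.1584

0.158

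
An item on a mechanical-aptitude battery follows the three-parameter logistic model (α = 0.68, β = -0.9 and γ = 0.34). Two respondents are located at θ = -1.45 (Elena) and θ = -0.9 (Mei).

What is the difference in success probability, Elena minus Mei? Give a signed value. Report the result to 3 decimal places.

P(θ) = γ + (1 − γ) · 1 / (1 + exp(−α(θ − β)))
P(Elena) = 0.6090  [exponent -0.3740]
P(Mei) = 0.6700  [exponent 0.0000]
Difference = 0.6090 − 0.6700 = -0.0610

-0.061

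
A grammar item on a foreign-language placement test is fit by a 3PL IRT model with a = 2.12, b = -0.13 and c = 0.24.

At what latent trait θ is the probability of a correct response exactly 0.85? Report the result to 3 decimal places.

0.532

P(θ) = c + (1 − c) · 1 / (1 + exp(−a(θ − b)))
Remove guessing floor: (0.85 − 0.24)/(1 − 0.24) = 0.8026
logit = ln(0.8026/0.1974) = 1.4028
θ = b + logit/(a) = -0.13 + 1.4028/2.1200 = 0.5317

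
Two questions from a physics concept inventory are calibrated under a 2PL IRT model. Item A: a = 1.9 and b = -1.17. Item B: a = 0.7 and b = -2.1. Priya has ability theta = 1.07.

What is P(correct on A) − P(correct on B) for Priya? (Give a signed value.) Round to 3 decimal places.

P(theta) = 1 / (1 + exp(−a(theta − b)))
P_A = 0.9860
P_B = 0.9019
P_A − P_B = 0.0841

0.084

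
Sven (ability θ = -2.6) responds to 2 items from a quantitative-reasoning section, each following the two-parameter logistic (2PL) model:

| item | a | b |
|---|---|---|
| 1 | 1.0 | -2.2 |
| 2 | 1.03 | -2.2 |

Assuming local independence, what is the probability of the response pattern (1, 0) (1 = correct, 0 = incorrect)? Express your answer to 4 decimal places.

P(θ) = 1 / (1 + exp(−a(θ − b)))
P_1 = 1/(1+e^{0.4000}) = 0.4013
P_2 = 1/(1+e^{0.4120}) = 0.3984
L = P_1 × (1−P_2) = 0.4013 × 0.6016 = 0.24142

0.2414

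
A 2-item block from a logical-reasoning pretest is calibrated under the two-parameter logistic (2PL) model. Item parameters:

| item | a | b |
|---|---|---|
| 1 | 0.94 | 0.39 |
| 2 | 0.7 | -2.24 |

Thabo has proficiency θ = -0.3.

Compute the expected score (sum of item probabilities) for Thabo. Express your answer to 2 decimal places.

1.14

P(θ) = 1 / (1 + exp(−a(θ − b)))
P_1 = 1/(1+e^{0.6486}) = 0.3433
P_2 = 1/(1+e^{-1.3580}) = 0.7954
E[score] = 0.3433 + 0.7954 = 1.1387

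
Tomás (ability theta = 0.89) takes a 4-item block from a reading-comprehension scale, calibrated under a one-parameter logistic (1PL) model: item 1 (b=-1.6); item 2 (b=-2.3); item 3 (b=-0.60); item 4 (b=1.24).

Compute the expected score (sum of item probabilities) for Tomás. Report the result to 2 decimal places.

P(theta) = 1 / (1 + exp(−(theta − b)))
P_1 = 1/(1+e^{-2.4900}) = 0.9234
P_2 = 1/(1+e^{-3.1900}) = 0.9605
P_3 = 1/(1+e^{-1.4900}) = 0.8161
P_4 = 1/(1+e^{0.3500}) = 0.4134
E[score] = 0.9234 + 0.9605 + 0.8161 + 0.4134 = 3.1134

3.11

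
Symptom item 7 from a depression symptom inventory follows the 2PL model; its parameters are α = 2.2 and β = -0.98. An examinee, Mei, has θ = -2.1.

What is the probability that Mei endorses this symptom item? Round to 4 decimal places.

0.0784

P(θ) = 1 / (1 + exp(−α(θ − β)))
Exponent: 2.2 × (-2.1 − (-0.98)) = -2.4640
1/(1 + e^{2.4640}) = 0.0784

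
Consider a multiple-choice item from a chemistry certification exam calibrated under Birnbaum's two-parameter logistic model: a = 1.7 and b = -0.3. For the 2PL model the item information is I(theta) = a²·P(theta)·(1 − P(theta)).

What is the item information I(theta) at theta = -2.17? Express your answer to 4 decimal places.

0.1109

P = 1/(1+e^{3.1790}) = 0.0400
P(1−P) = 0.0400 × 0.9600 = 0.0384
I = a² × P(1−P) = 1.7² × 0.0384 = 0.11088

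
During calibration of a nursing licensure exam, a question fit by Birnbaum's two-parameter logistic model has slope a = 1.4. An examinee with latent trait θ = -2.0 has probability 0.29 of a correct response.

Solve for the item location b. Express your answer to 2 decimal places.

P(θ) = 1 / (1 + exp(−a(θ − b)))
logit(0.29) = ln(0.29/0.71) = -0.8954
b = θ − logit/(a) = -2.0 − (-0.8954)/1.4000 = -1.3604

-1.36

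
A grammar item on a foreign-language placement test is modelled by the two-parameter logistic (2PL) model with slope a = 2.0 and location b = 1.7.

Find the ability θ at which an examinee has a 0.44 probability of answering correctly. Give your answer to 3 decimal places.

1.579

P(θ) = 1 / (1 + exp(−a(θ − b)))
logit = ln(0.4400/0.5600) = -0.2412
θ = b + logit/(a) = 1.7 + (-0.2412)/2.0000 = 1.5794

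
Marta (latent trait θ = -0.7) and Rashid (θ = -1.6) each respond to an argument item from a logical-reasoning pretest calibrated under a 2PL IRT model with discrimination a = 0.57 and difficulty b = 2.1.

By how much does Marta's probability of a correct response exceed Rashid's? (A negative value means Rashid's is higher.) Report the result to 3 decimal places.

0.060

P(θ) = 1 / (1 + exp(−a(θ − b)))
P(Marta) = 0.1685  [exponent -1.5960]
P(Rashid) = 0.1082  [exponent -2.1090]
Difference = 0.1685 − 0.1082 = 0.0603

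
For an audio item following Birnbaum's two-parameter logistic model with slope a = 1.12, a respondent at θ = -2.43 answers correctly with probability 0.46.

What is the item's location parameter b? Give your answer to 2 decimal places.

P(θ) = 1 / (1 + exp(−a(θ − b)))
logit(0.46) = ln(0.46/0.54) = -0.1603
b = θ − logit/(a) = -2.43 − (-0.1603)/1.1200 = -2.2868

-2.29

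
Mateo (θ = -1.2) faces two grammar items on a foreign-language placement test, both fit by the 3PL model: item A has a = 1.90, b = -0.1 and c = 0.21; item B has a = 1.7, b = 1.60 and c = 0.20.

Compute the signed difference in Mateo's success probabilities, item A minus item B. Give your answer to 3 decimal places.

0.090

P(θ) = c + (1 − c) · 1 / (1 + exp(−a(θ − b)))
P_A = 0.2970
P_B = 0.2068
P_A − P_B = 0.0902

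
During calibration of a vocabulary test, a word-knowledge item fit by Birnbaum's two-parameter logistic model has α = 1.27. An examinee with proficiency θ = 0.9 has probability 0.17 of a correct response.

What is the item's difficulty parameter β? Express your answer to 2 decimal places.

P(θ) = 1 / (1 + exp(−α(θ − β)))
logit(0.17) = ln(0.17/0.83) = -1.5856
β = θ − logit/(α) = 0.9 − (-1.5856)/1.2700 = 2.1485

2.15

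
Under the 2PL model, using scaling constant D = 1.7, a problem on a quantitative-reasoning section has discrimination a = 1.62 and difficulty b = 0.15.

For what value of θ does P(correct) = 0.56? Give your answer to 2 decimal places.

0.24

P(θ) = 1 / (1 + exp(−D·a(θ − b)))
logit = ln(0.5600/0.4400) = 0.2412
θ = b + logit/(1.7·a) = 0.15 + 0.2412/2.7540 = 0.2376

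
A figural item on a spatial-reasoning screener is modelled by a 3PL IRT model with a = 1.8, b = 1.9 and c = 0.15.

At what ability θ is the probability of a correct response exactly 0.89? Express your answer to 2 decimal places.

2.96

P(θ) = c + (1 − c) · 1 / (1 + exp(−a(θ − b)))
Remove guessing floor: (0.89 − 0.15)/(1 − 0.15) = 0.8706
logit = ln(0.8706/0.1294) = 1.9062
θ = b + logit/(a) = 1.9 + 1.9062/1.8000 = 2.9590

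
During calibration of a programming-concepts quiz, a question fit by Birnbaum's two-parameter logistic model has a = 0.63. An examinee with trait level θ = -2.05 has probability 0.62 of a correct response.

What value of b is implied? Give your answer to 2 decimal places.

P(θ) = 1 / (1 + exp(−a(θ − b)))
logit(0.62) = ln(0.62/0.38) = 0.4895
b = θ − logit/(a) = -2.05 − 0.4895/0.6300 = -2.8271

-2.83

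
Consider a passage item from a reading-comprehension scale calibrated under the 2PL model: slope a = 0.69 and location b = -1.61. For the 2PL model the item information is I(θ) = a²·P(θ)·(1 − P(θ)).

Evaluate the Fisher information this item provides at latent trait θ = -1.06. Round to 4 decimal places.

P = 1/(1+e^{-0.3795}) = 0.5938
P(1−P) = 0.5938 × 0.4062 = 0.2412
I = a² × P(1−P) = 0.69² × 0.2412 = 0.11484

0.1148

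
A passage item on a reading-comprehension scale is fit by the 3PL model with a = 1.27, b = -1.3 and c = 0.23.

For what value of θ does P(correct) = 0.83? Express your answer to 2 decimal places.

-0.31

P(θ) = c + (1 − c) · 1 / (1 + exp(−a(θ − b)))
Remove guessing floor: (0.83 − 0.23)/(1 − 0.23) = 0.7792
logit = ln(0.7792/0.2208) = 1.2611
θ = b + logit/(a) = -1.3 + 1.2611/1.2700 = -0.3070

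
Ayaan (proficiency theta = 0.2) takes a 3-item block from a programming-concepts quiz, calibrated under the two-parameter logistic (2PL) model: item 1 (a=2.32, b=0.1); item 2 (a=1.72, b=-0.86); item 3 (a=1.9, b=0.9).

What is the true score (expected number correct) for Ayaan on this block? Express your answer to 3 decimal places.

P(theta) = 1 / (1 + exp(−a(theta − b)))
P_1 = 1/(1+e^{-0.2320}) = 0.5577
P_2 = 1/(1+e^{-1.8232}) = 0.8609
P_3 = 1/(1+e^{1.3300}) = 0.2092
E[score] = 0.5577 + 0.8609 + 0.2092 = 1.6279

1.628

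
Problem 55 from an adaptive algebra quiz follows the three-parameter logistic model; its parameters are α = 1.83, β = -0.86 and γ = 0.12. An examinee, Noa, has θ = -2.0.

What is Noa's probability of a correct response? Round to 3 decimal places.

P(θ) = γ + (1 − γ) · 1 / (1 + exp(−α(θ − β)))
Exponent: 1.83 × (-2.0 − (-0.86)) = -2.0862
1/(1 + e^{2.0862}) = 0.1104
P = 0.12 + 0.88 × 0.1104 = 0.2172

0.217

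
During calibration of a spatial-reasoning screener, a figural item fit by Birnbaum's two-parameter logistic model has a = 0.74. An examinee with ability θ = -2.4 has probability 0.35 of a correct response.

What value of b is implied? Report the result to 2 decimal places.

-1.56

P(θ) = 1 / (1 + exp(−a(θ − b)))
logit(0.35) = ln(0.35/0.65) = -0.6190
b = θ − logit/(a) = -2.4 − (-0.6190)/0.7400 = -1.5635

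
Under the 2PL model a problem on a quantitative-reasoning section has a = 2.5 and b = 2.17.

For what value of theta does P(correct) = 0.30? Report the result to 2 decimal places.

P(theta) = 1 / (1 + exp(−a(theta − b)))
logit = ln(0.3000/0.7000) = -0.8473
theta = b + logit/(a) = 2.17 + (-0.8473)/2.5000 = 1.8311

1.83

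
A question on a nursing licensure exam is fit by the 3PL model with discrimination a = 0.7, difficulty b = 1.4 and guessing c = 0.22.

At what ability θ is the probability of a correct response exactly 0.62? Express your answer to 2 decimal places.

1.47

P(θ) = c + (1 − c) · 1 / (1 + exp(−a(θ − b)))
Remove guessing floor: (0.62 − 0.22)/(1 − 0.22) = 0.5128
logit = ln(0.5128/0.4872) = 0.0513
θ = b + logit/(a) = 1.4 + 0.0513/0.7000 = 1.4733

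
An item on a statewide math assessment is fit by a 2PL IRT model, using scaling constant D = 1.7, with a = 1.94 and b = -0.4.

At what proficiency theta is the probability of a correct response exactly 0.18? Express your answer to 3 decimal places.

P(theta) = 1 / (1 + exp(−D·a(theta − b)))
logit = ln(0.1800/0.8200) = -1.5163
theta = b + logit/(1.7·a) = -0.4 + (-1.5163)/3.2980 = -0.8598

-0.860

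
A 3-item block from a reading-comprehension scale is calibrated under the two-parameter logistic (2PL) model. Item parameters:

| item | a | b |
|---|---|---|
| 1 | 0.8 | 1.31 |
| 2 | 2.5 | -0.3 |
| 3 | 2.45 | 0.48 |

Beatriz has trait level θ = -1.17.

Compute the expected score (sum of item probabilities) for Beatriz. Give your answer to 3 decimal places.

0.240

P(θ) = 1 / (1 + exp(−a(θ − b)))
P_1 = 1/(1+e^{1.9840}) = 0.1209
P_2 = 1/(1+e^{2.1750}) = 0.1020
P_3 = 1/(1+e^{4.0425}) = 0.0173
E[score] = 0.1209 + 0.1020 + 0.0173 = 0.2402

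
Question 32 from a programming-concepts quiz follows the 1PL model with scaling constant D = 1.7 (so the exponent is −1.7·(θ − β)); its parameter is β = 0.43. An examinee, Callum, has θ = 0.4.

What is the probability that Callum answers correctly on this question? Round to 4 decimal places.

P(θ) = 1 / (1 + exp(−D·(θ − β)))
Exponent: 1.7 × (0.4 − 0.43) = -0.0510
1/(1 + e^{0.0510}) = 0.4873
P = 0.4873

0.4873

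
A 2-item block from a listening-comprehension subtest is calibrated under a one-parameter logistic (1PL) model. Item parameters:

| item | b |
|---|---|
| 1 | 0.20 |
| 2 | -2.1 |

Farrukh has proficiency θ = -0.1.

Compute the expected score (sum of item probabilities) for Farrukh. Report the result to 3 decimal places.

P(θ) = 1 / (1 + exp(−(θ − b)))
P_1 = 1/(1+e^{0.3000}) = 0.4256
P_2 = 1/(1+e^{-2.0000}) = 0.8808
E[score] = 0.4256 + 0.8808 = 1.3064

1.306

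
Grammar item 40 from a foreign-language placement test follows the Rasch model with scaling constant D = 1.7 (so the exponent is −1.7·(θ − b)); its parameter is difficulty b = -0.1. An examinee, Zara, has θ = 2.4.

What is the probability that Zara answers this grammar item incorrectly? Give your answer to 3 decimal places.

0.014

P(θ) = 1 / (1 + exp(−D·(θ − b)))
Exponent: 1.7 × (2.4 − (-0.1)) = 4.2500
1/(1 + e^{-4.2500}) = 0.9859
P = 0.9859
P(incorrect) = 1 − 0.9859 = 0.0141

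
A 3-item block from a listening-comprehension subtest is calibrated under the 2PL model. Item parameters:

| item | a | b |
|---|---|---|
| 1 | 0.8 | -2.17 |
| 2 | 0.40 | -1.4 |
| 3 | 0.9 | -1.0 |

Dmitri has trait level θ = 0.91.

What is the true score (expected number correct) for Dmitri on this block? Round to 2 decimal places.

P(θ) = 1 / (1 + exp(−a(θ − b)))
P_1 = 1/(1+e^{-2.4640}) = 0.9216
P_2 = 1/(1+e^{-0.9240}) = 0.7159
P_3 = 1/(1+e^{-1.7190}) = 0.8480
E[score] = 0.9216 + 0.7159 + 0.8480 = 2.4854

2.49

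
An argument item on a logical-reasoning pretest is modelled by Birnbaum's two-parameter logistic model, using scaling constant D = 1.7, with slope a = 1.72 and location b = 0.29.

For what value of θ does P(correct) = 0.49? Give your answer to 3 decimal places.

0.276

P(θ) = 1 / (1 + exp(−D·a(θ − b)))
logit = ln(0.4900/0.5100) = -0.0400
θ = b + logit/(1.7·a) = 0.29 + (-0.0400)/2.9240 = 0.2763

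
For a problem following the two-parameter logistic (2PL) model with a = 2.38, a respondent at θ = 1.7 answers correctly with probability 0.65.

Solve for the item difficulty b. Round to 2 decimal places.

1.44

P(θ) = 1 / (1 + exp(−a(θ − b)))
logit(0.65) = ln(0.65/0.35) = 0.6190
b = θ − logit/(a) = 1.7 − 0.6190/2.3800 = 1.4399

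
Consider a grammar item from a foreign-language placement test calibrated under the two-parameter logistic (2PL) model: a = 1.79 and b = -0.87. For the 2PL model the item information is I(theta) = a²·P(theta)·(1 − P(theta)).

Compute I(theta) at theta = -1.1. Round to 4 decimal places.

P = 1/(1+e^{0.4117}) = 0.3985
P(1−P) = 0.3985 × 0.6015 = 0.2397
I = a² × P(1−P) = 1.79² × 0.2397 = 0.76802

0.7680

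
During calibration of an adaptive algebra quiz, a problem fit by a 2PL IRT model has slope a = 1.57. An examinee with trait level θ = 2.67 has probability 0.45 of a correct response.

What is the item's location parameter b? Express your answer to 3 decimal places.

2.798

P(θ) = 1 / (1 + exp(−a(θ − b)))
logit(0.45) = ln(0.45/0.55) = -0.2007
b = θ − logit/(a) = 2.67 − (-0.2007)/1.5700 = 2.7978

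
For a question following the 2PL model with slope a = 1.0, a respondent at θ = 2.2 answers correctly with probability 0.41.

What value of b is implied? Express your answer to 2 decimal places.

P(θ) = 1 / (1 + exp(−a(θ − b)))
logit(0.41) = ln(0.41/0.59) = -0.3640
b = θ − logit/(a) = 2.2 − (-0.3640)/1.0000 = 2.5640

2.56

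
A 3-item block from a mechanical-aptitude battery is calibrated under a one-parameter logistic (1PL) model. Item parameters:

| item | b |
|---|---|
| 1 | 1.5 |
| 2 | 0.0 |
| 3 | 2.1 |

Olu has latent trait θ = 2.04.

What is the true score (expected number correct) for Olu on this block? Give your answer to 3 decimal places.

2.002

P(θ) = 1 / (1 + exp(−(θ − b)))
P_1 = 1/(1+e^{-0.5400}) = 0.6318
P_2 = 1/(1+e^{-2.0400}) = 0.8849
P_3 = 1/(1+e^{0.0600}) = 0.4850
E[score] = 0.6318 + 0.8849 + 0.4850 = 2.0018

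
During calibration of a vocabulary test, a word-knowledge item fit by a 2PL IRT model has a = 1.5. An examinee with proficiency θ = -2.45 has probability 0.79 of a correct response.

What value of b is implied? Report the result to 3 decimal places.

P(θ) = 1 / (1 + exp(−a(θ − b)))
logit(0.79) = ln(0.79/0.21) = 1.3249
b = θ − logit/(a) = -2.45 − 1.3249/1.5000 = -3.3333

-3.333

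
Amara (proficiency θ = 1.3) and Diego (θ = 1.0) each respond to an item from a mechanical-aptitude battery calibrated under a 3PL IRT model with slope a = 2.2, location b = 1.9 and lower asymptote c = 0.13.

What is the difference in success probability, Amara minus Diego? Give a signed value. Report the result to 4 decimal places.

P(θ) = c + (1 − c) · 1 / (1 + exp(−a(θ − b)))
P(Amara) = 0.3134  [exponent -1.3200]
P(Diego) = 0.2355  [exponent -1.9800]
Difference = 0.3134 − 0.2355 = 0.0779

0.0779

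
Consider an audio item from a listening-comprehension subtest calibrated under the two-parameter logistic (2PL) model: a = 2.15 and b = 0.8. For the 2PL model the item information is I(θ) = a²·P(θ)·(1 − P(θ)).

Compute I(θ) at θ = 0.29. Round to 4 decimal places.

P = 1/(1+e^{1.0965}) = 0.2504
P(1−P) = 0.2504 × 0.7496 = 0.1877
I = a² × P(1−P) = 2.15² × 0.1877 = 0.86763

0.8676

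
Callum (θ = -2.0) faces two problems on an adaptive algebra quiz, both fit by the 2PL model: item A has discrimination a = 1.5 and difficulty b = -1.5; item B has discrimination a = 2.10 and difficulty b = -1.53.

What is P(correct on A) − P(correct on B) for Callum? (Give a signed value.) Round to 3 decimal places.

0.049

P(θ) = 1 / (1 + exp(−a(θ − b)))
P_A = 0.3208
P_B = 0.2715
P_A − P_B = 0.0493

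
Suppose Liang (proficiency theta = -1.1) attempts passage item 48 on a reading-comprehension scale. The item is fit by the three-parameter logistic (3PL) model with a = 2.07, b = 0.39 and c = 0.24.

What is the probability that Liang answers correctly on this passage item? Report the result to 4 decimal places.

0.2733

P(theta) = c + (1 − c) · 1 / (1 + exp(−a(theta − b)))
Exponent: 2.07 × (-1.1 − 0.39) = -3.0843
1/(1 + e^{3.0843}) = 0.0438
P = 0.24 + 0.76 × 0.0438 = 0.2733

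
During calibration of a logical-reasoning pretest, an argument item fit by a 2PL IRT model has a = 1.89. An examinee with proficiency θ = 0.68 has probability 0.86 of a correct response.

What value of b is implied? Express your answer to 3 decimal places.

-0.280

P(θ) = 1 / (1 + exp(−a(θ − b)))
logit(0.86) = ln(0.86/0.14) = 1.8153
b = θ − logit/(a) = 0.68 − 1.8153/1.8900 = -0.2805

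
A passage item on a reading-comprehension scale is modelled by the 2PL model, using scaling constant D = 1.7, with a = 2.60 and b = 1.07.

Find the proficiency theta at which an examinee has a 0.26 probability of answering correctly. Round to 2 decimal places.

P(theta) = 1 / (1 + exp(−D·a(theta − b)))
logit = ln(0.2600/0.7400) = -1.0460
theta = b + logit/(1.7·a) = 1.07 + (-1.0460)/4.4200 = 0.8334

0.83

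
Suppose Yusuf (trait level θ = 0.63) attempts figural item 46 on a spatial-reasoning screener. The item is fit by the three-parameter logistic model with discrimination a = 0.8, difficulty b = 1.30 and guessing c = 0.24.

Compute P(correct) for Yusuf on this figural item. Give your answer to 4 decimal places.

0.5205

P(θ) = c + (1 − c) · 1 / (1 + exp(−a(θ − b)))
Exponent: 0.8 × (0.63 − 1.30) = -0.5360
1/(1 + e^{0.5360}) = 0.3691
P = 0.24 + 0.76 × 0.3691 = 0.5205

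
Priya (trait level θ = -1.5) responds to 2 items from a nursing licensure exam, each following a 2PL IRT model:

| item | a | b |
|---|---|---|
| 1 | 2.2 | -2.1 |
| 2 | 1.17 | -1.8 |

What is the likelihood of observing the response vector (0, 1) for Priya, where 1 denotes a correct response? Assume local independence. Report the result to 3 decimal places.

P(θ) = 1 / (1 + exp(−a(θ − b)))
P_1 = 1/(1+e^{-1.3200}) = 0.7892
P_2 = 1/(1+e^{-0.3510}) = 0.5869
L = (1−P_1) × P_2 = 0.2108 × 0.5869 = 0.12372

0.124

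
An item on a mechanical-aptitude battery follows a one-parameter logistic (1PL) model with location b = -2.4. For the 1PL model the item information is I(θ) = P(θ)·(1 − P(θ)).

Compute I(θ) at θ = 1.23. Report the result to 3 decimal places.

0.025

P = 1/(1+e^{-3.6300}) = 0.9742
P(1−P) = 0.9742 × 0.0258 = 0.0252
I = P(1−P) = 0.02516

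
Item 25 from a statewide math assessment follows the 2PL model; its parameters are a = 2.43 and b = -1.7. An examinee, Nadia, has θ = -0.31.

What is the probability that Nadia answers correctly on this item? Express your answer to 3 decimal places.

0.967

P(θ) = 1 / (1 + exp(−a(θ − b)))
Exponent: 2.43 × (-0.31 − (-1.7)) = 3.3777
1/(1 + e^{-3.3777}) = 0.9670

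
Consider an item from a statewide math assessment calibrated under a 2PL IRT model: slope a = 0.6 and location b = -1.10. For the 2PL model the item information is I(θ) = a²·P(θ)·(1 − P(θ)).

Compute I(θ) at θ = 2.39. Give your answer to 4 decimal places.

0.0352

P = 1/(1+e^{-2.0940}) = 0.8903
P(1−P) = 0.8903 × 0.1097 = 0.0977
I = a² × P(1−P) = 0.6² × 0.0977 = 0.03515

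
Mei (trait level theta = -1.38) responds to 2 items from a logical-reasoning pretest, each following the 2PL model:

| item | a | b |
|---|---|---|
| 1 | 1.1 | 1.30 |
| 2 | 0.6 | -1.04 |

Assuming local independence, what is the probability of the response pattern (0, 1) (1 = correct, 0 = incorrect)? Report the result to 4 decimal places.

P(theta) = 1 / (1 + exp(−a(theta − b)))
P_1 = 1/(1+e^{2.9480}) = 0.0498
P_2 = 1/(1+e^{0.2040}) = 0.4492
L = (1−P_1) × P_2 = 0.9502 × 0.4492 = 0.42679

0.4268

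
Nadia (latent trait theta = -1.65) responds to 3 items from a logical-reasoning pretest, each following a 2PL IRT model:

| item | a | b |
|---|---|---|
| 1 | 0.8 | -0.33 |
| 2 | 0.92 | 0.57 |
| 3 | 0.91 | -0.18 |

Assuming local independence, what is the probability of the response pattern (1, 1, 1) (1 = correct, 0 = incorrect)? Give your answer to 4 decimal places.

P(theta) = 1 / (1 + exp(−a(theta − b)))
P_1 = 1/(1+e^{1.0560}) = 0.2581
P_2 = 1/(1+e^{2.0424}) = 0.1148
P_3 = 1/(1+e^{1.3377}) = 0.2079
L = P_1 × P_2 × P_3 = 0.2581 × 0.1148 × 0.2079 = 0.00616

0.0062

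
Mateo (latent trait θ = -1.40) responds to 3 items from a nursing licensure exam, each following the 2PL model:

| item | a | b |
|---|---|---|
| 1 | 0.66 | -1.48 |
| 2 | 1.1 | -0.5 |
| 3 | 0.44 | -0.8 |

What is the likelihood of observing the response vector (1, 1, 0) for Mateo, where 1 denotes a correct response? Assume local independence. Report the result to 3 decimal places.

P(θ) = 1 / (1 + exp(−a(θ − b)))
P_1 = 1/(1+e^{-0.0528}) = 0.5132
P_2 = 1/(1+e^{0.9900}) = 0.2709
P_3 = 1/(1+e^{0.2640}) = 0.4344
L = P_1 × P_2 × (1−P_3) = 0.5132 × 0.2709 × 0.5656 = 0.07864

0.079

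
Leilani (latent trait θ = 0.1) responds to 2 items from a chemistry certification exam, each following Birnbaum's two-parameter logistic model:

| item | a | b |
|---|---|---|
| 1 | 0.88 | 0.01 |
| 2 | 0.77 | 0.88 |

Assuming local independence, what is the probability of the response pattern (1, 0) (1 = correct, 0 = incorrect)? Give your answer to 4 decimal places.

0.3357

P(θ) = 1 / (1 + exp(−a(θ − b)))
P_1 = 1/(1+e^{-0.0792}) = 0.5198
P_2 = 1/(1+e^{0.6006}) = 0.3542
L = P_1 × (1−P_2) = 0.5198 × 0.6458 = 0.33568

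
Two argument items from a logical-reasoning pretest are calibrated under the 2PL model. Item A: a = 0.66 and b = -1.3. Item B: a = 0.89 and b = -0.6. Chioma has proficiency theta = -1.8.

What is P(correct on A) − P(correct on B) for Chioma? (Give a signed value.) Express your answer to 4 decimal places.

P(theta) = 1 / (1 + exp(−a(theta − b)))
P_A = 0.4182
P_B = 0.2558
P_A − P_B = 0.1625

0.1625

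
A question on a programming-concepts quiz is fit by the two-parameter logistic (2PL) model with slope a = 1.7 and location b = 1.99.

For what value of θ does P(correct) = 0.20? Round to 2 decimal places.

1.17

P(θ) = 1 / (1 + exp(−a(θ − b)))
logit = ln(0.2000/0.8000) = -1.3863
θ = b + logit/(a) = 1.99 + (-1.3863)/1.7000 = 1.1745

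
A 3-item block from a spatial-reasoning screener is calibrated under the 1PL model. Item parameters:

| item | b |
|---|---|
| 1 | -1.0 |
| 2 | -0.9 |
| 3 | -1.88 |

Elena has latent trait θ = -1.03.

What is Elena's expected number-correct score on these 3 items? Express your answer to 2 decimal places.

1.66

P(θ) = 1 / (1 + exp(−(θ − b)))
P_1 = 1/(1+e^{0.0300}) = 0.4925
P_2 = 1/(1+e^{0.1300}) = 0.4675
P_3 = 1/(1+e^{-0.8500}) = 0.7006
E[score] = 0.4925 + 0.4675 + 0.7006 = 1.6606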